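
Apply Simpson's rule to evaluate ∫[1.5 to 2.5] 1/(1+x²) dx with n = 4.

f(x) = 1/(1+x²)
a = 1.5, b = 2.5, n = 4
h = (b - a)/n = 0.250000

Simpson's rule: (h/3)[f(x₀) + 4f(x₁) + 2f(x₂) + ... + f(xₙ)]

x_0 = 1.5000, f(x_0) = 0.307692, coefficient = 1
x_1 = 1.7500, f(x_1) = 0.246154, coefficient = 4
x_2 = 2.0000, f(x_2) = 0.200000, coefficient = 2
x_3 = 2.2500, f(x_3) = 0.164948, coefficient = 4
x_4 = 2.5000, f(x_4) = 0.137931, coefficient = 1

I ≈ (0.250000/3) × 2.490033 = 0.207503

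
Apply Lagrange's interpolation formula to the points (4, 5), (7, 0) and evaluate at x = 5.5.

Lagrange interpolation formula:
P(x) = Σ yᵢ × Lᵢ(x)
where Lᵢ(x) = Π_{j≠i} (x - xⱼ)/(xᵢ - xⱼ)

L_0(5.5) = (5.5 - 7)/(4 - 7) = 0.500000
L_1(5.5) = (5.5 - 4)/(7 - 4) = 0.500000

P(5.5) = 5×L_0(5.5) + 0×L_1(5.5)
P(5.5) = 2.500000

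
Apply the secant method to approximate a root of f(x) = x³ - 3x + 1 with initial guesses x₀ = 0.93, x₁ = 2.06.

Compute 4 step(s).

f(x) = x³ - 3x + 1
x₀ = 0.93, x₁ = 2.06

Secant formula: x_{n+1} = x_n - f(x_n)(x_n - x_{n-1})/(f(x_n) - f(x_{n-1}))

Iteration 1:
  f(0.930000) = -0.985643
  f(2.060000) = 3.561816
  x_2 = 2.060000 - 3.561816×(2.060000 - 0.930000)/(3.561816 - (-0.985643))
       = 1.174923
Iteration 2:
  f(2.060000) = 3.561816
  f(1.174923) = -0.902854
  x_3 = 1.174923 - (-0.902854)×(1.174923 - 2.060000)/(-0.902854 - 3.561816)
       = 1.353905
Iteration 3:
  f(1.174923) = -0.902854
  f(1.353905) = -0.579928
  x_4 = 1.353905 - (-0.579928)×(1.353905 - 1.174923)/(-0.579928 - (-0.902854))
       = 1.675331
Iteration 4:
  f(1.353905) = -0.579928
  f(1.675331) = 0.676214
  x_5 = 1.675331 - 0.676214×(1.675331 - 1.353905)/(0.676214 - (-0.579928))
       = 1.502299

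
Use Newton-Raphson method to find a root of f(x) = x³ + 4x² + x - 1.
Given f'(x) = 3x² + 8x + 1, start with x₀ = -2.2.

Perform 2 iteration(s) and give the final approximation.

f(x) = x³ + 4x² + x - 1
f'(x) = 3x² + 8x + 1
x₀ = -2.2

Newton-Raphson formula: x_{n+1} = x_n - f(x_n)/f'(x_n)

Iteration 1:
  f(-2.200000) = 5.512000
  f'(-2.200000) = -2.080000
  x_1 = -2.200000 - 5.512000/(-2.080000) = 0.450000
Iteration 2:
  f(0.450000) = 0.351125
  f'(0.450000) = 5.207500
  x_2 = 0.450000 - 0.351125/5.207500 = 0.382573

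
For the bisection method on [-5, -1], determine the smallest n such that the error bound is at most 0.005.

We need (b-a)/2^n ≤ 0.005
(-1 - (-5))/2^n ≤ 0.005
4/2^n ≤ 0.005
2^n ≥ 800
n ≥ log₂(800) = 9.64
n ≥ 10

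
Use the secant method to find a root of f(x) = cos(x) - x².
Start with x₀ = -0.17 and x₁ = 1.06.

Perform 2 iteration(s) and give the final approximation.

f(x) = cos(x) - x²
x₀ = -0.17, x₁ = 1.06

Secant formula: x_{n+1} = x_n - f(x_n)(x_n - x_{n-1})/(f(x_n) - f(x_{n-1}))

Iteration 1:
  f(-0.170000) = 0.956685
  f(1.060000) = -0.634728
  x_2 = 1.060000 - (-0.634728)×(1.060000 - (-0.170000))/(-0.634728 - 0.956685)
       = 0.569420
Iteration 2:
  f(1.060000) = -0.634728
  f(0.569420) = 0.517975
  x_3 = 0.569420 - 0.517975×(0.569420 - 1.060000)/(0.517975 - (-0.634728))
       = 0.789865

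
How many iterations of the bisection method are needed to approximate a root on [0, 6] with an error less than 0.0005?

We need (b-a)/2^n ≤ 0.0005
(6 - 0)/2^n ≤ 0.0005
6/2^n ≤ 0.0005
2^n ≥ 12000
n ≥ log₂(12000) = 13.55
n ≥ 14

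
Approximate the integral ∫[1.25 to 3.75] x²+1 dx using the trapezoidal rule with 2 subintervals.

f(x) = x²+1
a = 1.25, b = 3.75, n = 2
h = (b - a)/n = 1.250000

Trapezoidal rule: (h/2)[f(x₀) + 2f(x₁) + 2f(x₂) + ... + f(xₙ)]

x_0 = 1.2500, f(x_0) = 2.562500, coefficient = 1
x_1 = 2.5000, f(x_1) = 7.250000, coefficient = 2
x_2 = 3.7500, f(x_2) = 15.062500, coefficient = 1

I ≈ (1.250000/2) × 32.125000 = 20.078125
Exact value: 19.427083
Error: 0.651042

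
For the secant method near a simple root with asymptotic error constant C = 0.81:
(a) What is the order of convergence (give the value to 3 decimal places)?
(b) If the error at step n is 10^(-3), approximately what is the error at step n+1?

(a) Secant method has superlinear convergence with order φ = (1+√5)/2 ≈ 1.618.
    This means |e_{n+1}| ≈ C|e_n|^1.618.

(b) With |e_n| = 10^(-3) and C = 0.81:
    |e_{n+1}| ≈ 0.81 × (10^(-3))^1.618 = 0.81 × 10^(-4.85)

(a) ≈ 1.618 (golden ratio); (b) |e_{n+1}| ≈ 1.133e-05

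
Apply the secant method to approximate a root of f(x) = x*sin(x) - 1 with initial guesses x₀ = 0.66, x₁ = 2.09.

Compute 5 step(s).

f(x) = x*sin(x) - 1
x₀ = 0.66, x₁ = 2.09

Secant formula: x_{n+1} = x_n - f(x_n)(x_n - x_{n-1})/(f(x_n) - f(x_{n-1}))

Iteration 1:
  f(0.660000) = -0.595343
  f(2.090000) = 0.814568
  x_2 = 2.090000 - 0.814568×(2.090000 - 0.660000)/(0.814568 - (-0.595343))
       = 1.263825
Iteration 2:
  f(2.090000) = 0.814568
  f(1.263825) = 0.204746
  x_3 = 1.263825 - 0.204746×(1.263825 - 2.090000)/(0.204746 - 0.814568)
       = 0.986440
Iteration 3:
  f(1.263825) = 0.204746
  f(0.986440) = -0.177242
  x_4 = 0.986440 - (-0.177242)×(0.986440 - 1.263825)/(-0.177242 - 0.204746)
       = 1.115147
Iteration 4:
  f(0.986440) = -0.177242
  f(1.115147) = 0.001374
  x_5 = 1.115147 - 0.001374×(1.115147 - 0.986440)/(0.001374 - (-0.177242))
       = 1.114156
Iteration 5:
  f(1.115147) = 0.001374
  f(1.114156) = -0.000001
  x_6 = 1.114156 - (-0.000001)×(1.114156 - 1.115147)/(-0.000001 - 0.001374)
       = 1.114157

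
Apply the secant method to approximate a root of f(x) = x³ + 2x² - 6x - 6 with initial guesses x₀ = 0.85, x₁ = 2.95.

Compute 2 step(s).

f(x) = x³ + 2x² - 6x - 6
x₀ = 0.85, x₁ = 2.95

Secant formula: x_{n+1} = x_n - f(x_n)(x_n - x_{n-1})/(f(x_n) - f(x_{n-1}))

Iteration 1:
  f(0.850000) = -9.040875
  f(2.950000) = 19.377375
  x_2 = 2.950000 - 19.377375×(2.950000 - 0.850000)/(19.377375 - (-9.040875))
       = 1.518086
Iteration 2:
  f(2.950000) = 19.377375
  f(1.518086) = -7.000787
  x_3 = 1.518086 - (-7.000787)×(1.518086 - 2.950000)/(-7.000787 - 19.377375)
       = 1.898117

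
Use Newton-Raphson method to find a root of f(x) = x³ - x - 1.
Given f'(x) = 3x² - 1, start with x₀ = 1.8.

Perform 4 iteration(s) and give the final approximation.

f(x) = x³ - x - 1
f'(x) = 3x² - 1
x₀ = 1.8

Newton-Raphson formula: x_{n+1} = x_n - f(x_n)/f'(x_n)

Iteration 1:
  f(1.800000) = 3.032000
  f'(1.800000) = 8.720000
  x_1 = 1.800000 - 3.032000/8.720000 = 1.452294
Iteration 2:
  f(1.452294) = 0.610821
  f'(1.452294) = 5.327470
  x_2 = 1.452294 - 0.610821/5.327470 = 1.337639
Iteration 3:
  f(1.337639) = 0.055767
  f'(1.337639) = 4.367831
  x_3 = 1.337639 - 0.055767/4.367831 = 1.324871
Iteration 4:
  f(1.324871) = 0.000652
  f'(1.324871) = 4.265848
  x_4 = 1.324871 - 0.000652/4.265848 = 1.324718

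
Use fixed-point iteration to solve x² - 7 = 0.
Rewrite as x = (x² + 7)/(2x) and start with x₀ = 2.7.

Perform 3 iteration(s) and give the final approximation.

Equation: x² - 7 = 0
Fixed-point form: x = (x² + 7)/(2x)
x₀ = 2.7

x_1 = g(2.700000) = 2.646296
x_2 = g(2.646296) = 2.645751
x_3 = g(2.645751) = 2.645751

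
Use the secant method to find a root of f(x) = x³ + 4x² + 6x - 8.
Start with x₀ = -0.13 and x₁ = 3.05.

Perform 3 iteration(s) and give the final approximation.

f(x) = x³ + 4x² + 6x - 8
x₀ = -0.13, x₁ = 3.05

Secant formula: x_{n+1} = x_n - f(x_n)(x_n - x_{n-1})/(f(x_n) - f(x_{n-1}))

Iteration 1:
  f(-0.130000) = -8.714597
  f(3.050000) = 75.882625
  x_2 = 3.050000 - 75.882625×(3.050000 - (-0.130000))/(75.882625 - (-8.714597))
       = 0.197581
Iteration 2:
  f(3.050000) = 75.882625
  f(0.197581) = -6.650650
  x_3 = 0.197581 - (-6.650650)×(0.197581 - 3.050000)/(-6.650650 - 75.882625)
       = 0.427433
Iteration 3:
  f(0.197581) = -6.650650
  f(0.427433) = -4.626517
  x_4 = 0.427433 - (-4.626517)×(0.427433 - 0.197581)/(-4.626517 - (-6.650650))
       = 0.952801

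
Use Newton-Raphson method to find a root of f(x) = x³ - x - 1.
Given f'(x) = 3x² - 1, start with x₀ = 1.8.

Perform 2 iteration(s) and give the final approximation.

f(x) = x³ - x - 1
f'(x) = 3x² - 1
x₀ = 1.8

Newton-Raphson formula: x_{n+1} = x_n - f(x_n)/f'(x_n)

Iteration 1:
  f(1.800000) = 3.032000
  f'(1.800000) = 8.720000
  x_1 = 1.800000 - 3.032000/8.720000 = 1.452294
Iteration 2:
  f(1.452294) = 0.610821
  f'(1.452294) = 5.327470
  x_2 = 1.452294 - 0.610821/5.327470 = 1.337639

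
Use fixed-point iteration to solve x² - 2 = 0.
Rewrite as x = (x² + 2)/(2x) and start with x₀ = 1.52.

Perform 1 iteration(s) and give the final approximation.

Equation: x² - 2 = 0
Fixed-point form: x = (x² + 2)/(2x)
x₀ = 1.52

x_1 = g(1.520000) = 1.417895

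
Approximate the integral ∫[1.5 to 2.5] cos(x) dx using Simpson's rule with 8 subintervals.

f(x) = cos(x)
a = 1.5, b = 2.5, n = 8
h = (b - a)/n = 0.125000

Simpson's rule: (h/3)[f(x₀) + 4f(x₁) + 2f(x₂) + ... + f(xₙ)]

x_0 = 1.5000, f(x_0) = 0.070737, coefficient = 1
x_1 = 1.6250, f(x_1) = -0.054177, coefficient = 4
x_2 = 1.7500, f(x_2) = -0.178246, coefficient = 2
x_3 = 1.8750, f(x_3) = -0.299534, coefficient = 4
x_4 = 2.0000, f(x_4) = -0.416147, coefficient = 2
x_5 = 2.1250, f(x_5) = -0.526266, coefficient = 4
x_6 = 2.2500, f(x_6) = -0.628174, coefficient = 2
x_7 = 2.3750, f(x_7) = -0.720278, coefficient = 4
x_8 = 2.5000, f(x_8) = -0.801144, coefficient = 1

I ≈ (0.125000/3) × -9.576561 = -0.399023
Exact value: -0.399023
Error: 0.000001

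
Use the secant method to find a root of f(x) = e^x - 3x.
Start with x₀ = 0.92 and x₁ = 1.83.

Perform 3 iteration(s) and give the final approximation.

f(x) = e^x - 3x
x₀ = 0.92, x₁ = 1.83

Secant formula: x_{n+1} = x_n - f(x_n)(x_n - x_{n-1})/(f(x_n) - f(x_{n-1}))

Iteration 1:
  f(0.920000) = -0.250710
  f(1.830000) = 0.743887
  x_2 = 1.830000 - 0.743887×(1.830000 - 0.920000)/(0.743887 - (-0.250710))
       = 1.149385
Iteration 2:
  f(1.830000) = 0.743887
  f(1.149385) = -0.291904
  x_3 = 1.149385 - (-0.291904)×(1.149385 - 1.830000)/(-0.291904 - 0.743887)
       = 1.341194
Iteration 3:
  f(1.149385) = -0.291904
  f(1.341194) = -0.199976
  x_4 = 1.341194 - (-0.199976)×(1.341194 - 1.149385)/(-0.199976 - (-0.291904))
       = 1.758445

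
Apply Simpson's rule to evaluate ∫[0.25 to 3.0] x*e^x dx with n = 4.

f(x) = x*e^x
a = 0.25, b = 3.0, n = 4
h = (b - a)/n = 0.687500

Simpson's rule: (h/3)[f(x₀) + 4f(x₁) + 2f(x₂) + ... + f(xₙ)]

x_0 = 0.2500, f(x_0) = 0.321006, coefficient = 1
x_1 = 0.9375, f(x_1) = 2.393990, coefficient = 4
x_2 = 1.6250, f(x_2) = 8.252431, coefficient = 2
x_3 = 2.3125, f(x_3) = 23.355423, coefficient = 4
x_4 = 3.0000, f(x_4) = 60.256611, coefficient = 1

I ≈ (0.687500/3) × 180.080130 = 41.268363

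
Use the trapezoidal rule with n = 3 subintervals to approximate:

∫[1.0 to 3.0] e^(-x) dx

f(x) = e^(-x)
a = 1.0, b = 3.0, n = 3
h = (b - a)/n = 0.666667

Trapezoidal rule: (h/2)[f(x₀) + 2f(x₁) + 2f(x₂) + ... + f(xₙ)]

x_0 = 1.0000, f(x_0) = 0.367879, coefficient = 1
x_1 = 1.6667, f(x_1) = 0.188876, coefficient = 2
x_2 = 2.3333, f(x_2) = 0.096972, coefficient = 2
x_3 = 3.0000, f(x_3) = 0.049787, coefficient = 1

I ≈ (0.666667/2) × 0.989362 = 0.329787
Exact value: 0.318092
Error: 0.011695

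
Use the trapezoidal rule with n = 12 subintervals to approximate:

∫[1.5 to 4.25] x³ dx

f(x) = x³
a = 1.5, b = 4.25, n = 12
h = (b - a)/n = 0.229167

Trapezoidal rule: (h/2)[f(x₀) + 2f(x₁) + 2f(x₂) + ... + f(xₙ)]

x_0 = 1.5000, f(x_0) = 3.375000, coefficient = 1
x_1 = 1.7292, f(x_1) = 5.170238, coefficient = 2
x_2 = 1.9583, f(x_2) = 7.510344, coefficient = 2
x_3 = 2.1875, f(x_3) = 10.467529, coefficient = 2
x_4 = 2.4167, f(x_4) = 14.114005, coefficient = 2
x_5 = 2.6458, f(x_5) = 18.521982, coefficient = 2
x_6 = 2.8750, f(x_6) = 23.763672, coefficient = 2
x_7 = 3.1042, f(x_7) = 29.911287, coefficient = 2
x_8 = 3.3333, f(x_8) = 37.037037, coefficient = 2
x_9 = 3.5625, f(x_9) = 45.213135, coefficient = 2
x_10 = 3.7917, f(x_10) = 54.511791, coefficient = 2
x_11 = 4.0208, f(x_11) = 65.005217, coefficient = 2
x_12 = 4.2500, f(x_12) = 76.765625, coefficient = 1

I ≈ (0.229167/2) × 702.593099 = 80.505459
Exact value: 80.297852
Error: 0.207608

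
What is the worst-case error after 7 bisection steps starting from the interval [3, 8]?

Bisection error bound: |error| ≤ (b-a)/2^n
|error| ≤ (8 - 3)/2^7 = 5/2^7
|error| ≤ 0.0390625000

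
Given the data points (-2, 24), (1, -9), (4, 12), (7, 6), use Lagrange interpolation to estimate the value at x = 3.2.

Lagrange interpolation formula:
P(x) = Σ yᵢ × Lᵢ(x)
where Lᵢ(x) = Π_{j≠i} (x - xⱼ)/(xᵢ - xⱼ)

L_0(3.2) = (3.2 - 1)/(-2 - 1) × (3.2 - 4)/(-2 - 4) × (3.2 - 7)/(-2 - 7) = -0.041284
L_1(3.2) = (3.2 - (-2))/(1 - (-2)) × (3.2 - 4)/(1 - 4) × (3.2 - 7)/(1 - 7) = 0.292741
L_2(3.2) = (3.2 - (-2))/(4 - (-2)) × (3.2 - 1)/(4 - 1) × (3.2 - 7)/(4 - 7) = 0.805037
L_3(3.2) = (3.2 - (-2))/(7 - (-2)) × (3.2 - 1)/(7 - 1) × (3.2 - 4)/(7 - 4) = -0.056494

P(3.2) = 24×L_0(3.2) + (-9)×L_1(3.2) + 12×L_2(3.2) + 6×L_3(3.2)
P(3.2) = 5.696000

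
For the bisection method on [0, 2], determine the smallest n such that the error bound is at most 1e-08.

We need (b-a)/2^n ≤ 1e-08
(2 - 0)/2^n ≤ 1e-08
2/2^n ≤ 1e-08
2^n ≥ 200000000
n ≥ log₂(200000000) = 27.58
n ≥ 28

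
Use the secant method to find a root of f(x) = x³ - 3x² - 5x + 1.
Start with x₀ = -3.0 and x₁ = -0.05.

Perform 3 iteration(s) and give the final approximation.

f(x) = x³ - 3x² - 5x + 1
x₀ = -3.0, x₁ = -0.05

Secant formula: x_{n+1} = x_n - f(x_n)(x_n - x_{n-1})/(f(x_n) - f(x_{n-1}))

Iteration 1:
  f(-3.000000) = -38.000000
  f(-0.050000) = 1.242375
  x_2 = -0.050000 - 1.242375×(-0.050000 - (-3.000000))/(1.242375 - (-38.000000))
       = -0.143394
Iteration 2:
  f(-0.050000) = 1.242375
  f(-0.143394) = 1.652336
  x_3 = -0.143394 - 1.652336×(-0.143394 - (-0.050000))/(1.652336 - 1.242375)
       = 0.233028
Iteration 3:
  f(-0.143394) = 1.652336
  f(0.233028) = -0.315391
  x_4 = 0.233028 - (-0.315391)×(0.233028 - (-0.143394))/(-0.315391 - 1.652336)
       = 0.172694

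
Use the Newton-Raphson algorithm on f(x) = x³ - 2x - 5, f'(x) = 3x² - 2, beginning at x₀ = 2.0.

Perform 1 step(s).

f(x) = x³ - 2x - 5
f'(x) = 3x² - 2
x₀ = 2.0

Newton-Raphson formula: x_{n+1} = x_n - f(x_n)/f'(x_n)

Iteration 1:
  f(2.000000) = -1.000000
  f'(2.000000) = 10.000000
  x_1 = 2.000000 - (-1.000000)/10.000000 = 2.100000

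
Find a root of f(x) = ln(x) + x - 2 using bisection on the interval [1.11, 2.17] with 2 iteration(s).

f(x) = ln(x) + x - 2
Initial interval: [1.11, 2.17]

Iteration 1:
  c_1 = (1.110000 + 2.170000)/2 = 1.640000
  f(c_1) = f(1.640000) = 0.134696
  f(a) × f(c) < 0, new interval: [1.110000, 1.640000]
Iteration 2:
  c_2 = (1.110000 + 1.640000)/2 = 1.375000
  f(c_2) = f(1.375000) = -0.306546
  f(a) × f(c) ≥ 0, new interval: [1.375000, 1.640000]

After 2 iteration(s), the approximation is c_2 = 1.375000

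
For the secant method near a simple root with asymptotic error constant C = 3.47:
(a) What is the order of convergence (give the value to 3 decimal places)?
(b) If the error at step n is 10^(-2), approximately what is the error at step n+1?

(a) Secant method has superlinear convergence with order φ = (1+√5)/2 ≈ 1.618.
    This means |e_{n+1}| ≈ C|e_n|^1.618.

(b) With |e_n| = 10^(-2) and C = 3.47:
    |e_{n+1}| ≈ 3.47 × (10^(-2))^1.618 = 3.47 × 10^(-3.24)

(a) ≈ 1.618 (golden ratio); (b) |e_{n+1}| ≈ 2.015e-03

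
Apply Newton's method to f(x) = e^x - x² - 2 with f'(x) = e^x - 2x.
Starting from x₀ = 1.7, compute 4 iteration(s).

f(x) = e^x - x² - 2
f'(x) = e^x - 2x
x₀ = 1.7

Newton-Raphson formula: x_{n+1} = x_n - f(x_n)/f'(x_n)

Iteration 1:
  f(1.700000) = 0.583947
  f'(1.700000) = 2.073947
  x_1 = 1.700000 - 0.583947/2.073947 = 1.418437
Iteration 2:
  f(1.418437) = 0.118695
  f'(1.418437) = 1.293785
  x_2 = 1.418437 - 0.118695/1.293785 = 1.326694
Iteration 3:
  f(1.326694) = 0.008447
  f'(1.326694) = 1.115176
  x_3 = 1.326694 - 0.008447/1.115176 = 1.319119
Iteration 4:
  f(1.319119) = 0.000050
  f'(1.319119) = 1.101888
  x_4 = 1.319119 - 0.000050/1.101888 = 1.319074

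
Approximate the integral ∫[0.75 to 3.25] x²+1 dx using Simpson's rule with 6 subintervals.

f(x) = x²+1
a = 0.75, b = 3.25, n = 6
h = (b - a)/n = 0.416667

Simpson's rule: (h/3)[f(x₀) + 4f(x₁) + 2f(x₂) + ... + f(xₙ)]

x_0 = 0.7500, f(x_0) = 1.562500, coefficient = 1
x_1 = 1.1667, f(x_1) = 2.361111, coefficient = 4
x_2 = 1.5833, f(x_2) = 3.506944, coefficient = 2
x_3 = 2.0000, f(x_3) = 5.000000, coefficient = 4
x_4 = 2.4167, f(x_4) = 6.840278, coefficient = 2
x_5 = 2.8333, f(x_5) = 9.027778, coefficient = 4
x_6 = 3.2500, f(x_6) = 11.562500, coefficient = 1

I ≈ (0.416667/3) × 99.375000 = 13.802083
Exact value: 13.802083
Error: 0.000000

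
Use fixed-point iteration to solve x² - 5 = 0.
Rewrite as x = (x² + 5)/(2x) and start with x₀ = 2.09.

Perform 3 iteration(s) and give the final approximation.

Equation: x² - 5 = 0
Fixed-point form: x = (x² + 5)/(2x)
x₀ = 2.09

x_1 = g(2.090000) = 2.241172
x_2 = g(2.241172) = 2.236074
x_3 = g(2.236074) = 2.236068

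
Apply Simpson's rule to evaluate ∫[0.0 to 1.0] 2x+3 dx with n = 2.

f(x) = 2x+3
a = 0.0, b = 1.0, n = 2
h = (b - a)/n = 0.500000

Simpson's rule: (h/3)[f(x₀) + 4f(x₁) + 2f(x₂) + ... + f(xₙ)]

x_0 = 0.0000, f(x_0) = 3.000000, coefficient = 1
x_1 = 0.5000, f(x_1) = 4.000000, coefficient = 4
x_2 = 1.0000, f(x_2) = 5.000000, coefficient = 1

I ≈ (0.500000/3) × 24.000000 = 4.000000
Exact value: 4.000000
Error: 0.000000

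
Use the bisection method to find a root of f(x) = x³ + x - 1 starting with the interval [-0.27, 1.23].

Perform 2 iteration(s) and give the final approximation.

f(x) = x³ + x - 1
Initial interval: [-0.27, 1.23]

Iteration 1:
  c_1 = (-0.270000 + 1.230000)/2 = 0.480000
  f(c_1) = f(0.480000) = -0.409408
  f(a) × f(c) ≥ 0, new interval: [0.480000, 1.230000]
Iteration 2:
  c_2 = (0.480000 + 1.230000)/2 = 0.855000
  f(c_2) = f(0.855000) = 0.480026
  f(a) × f(c) < 0, new interval: [0.480000, 0.855000]

After 2 iteration(s), the approximation is c_2 = 0.855000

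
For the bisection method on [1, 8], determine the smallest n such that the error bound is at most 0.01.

We need (b-a)/2^n ≤ 0.01
(8 - 1)/2^n ≤ 0.01
7/2^n ≤ 0.01
2^n ≥ 700
n ≥ log₂(700) = 9.45
n ≥ 10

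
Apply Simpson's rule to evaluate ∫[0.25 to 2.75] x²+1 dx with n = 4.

f(x) = x²+1
a = 0.25, b = 2.75, n = 4
h = (b - a)/n = 0.625000

Simpson's rule: (h/3)[f(x₀) + 4f(x₁) + 2f(x₂) + ... + f(xₙ)]

x_0 = 0.2500, f(x_0) = 1.062500, coefficient = 1
x_1 = 0.8750, f(x_1) = 1.765625, coefficient = 4
x_2 = 1.5000, f(x_2) = 3.250000, coefficient = 2
x_3 = 2.1250, f(x_3) = 5.515625, coefficient = 4
x_4 = 2.7500, f(x_4) = 8.562500, coefficient = 1

I ≈ (0.625000/3) × 45.250000 = 9.427083
Exact value: 9.427083
Error: 0.000000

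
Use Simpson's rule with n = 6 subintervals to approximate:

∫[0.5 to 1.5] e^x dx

f(x) = e^x
a = 0.5, b = 1.5, n = 6
h = (b - a)/n = 0.166667

Simpson's rule: (h/3)[f(x₀) + 4f(x₁) + 2f(x₂) + ... + f(xₙ)]

x_0 = 0.5000, f(x_0) = 1.648721, coefficient = 1
x_1 = 0.6667, f(x_1) = 1.947734, coefficient = 4
x_2 = 0.8333, f(x_2) = 2.300976, coefficient = 2
x_3 = 1.0000, f(x_3) = 2.718282, coefficient = 4
x_4 = 1.1667, f(x_4) = 3.211271, coefficient = 2
x_5 = 1.3333, f(x_5) = 3.793668, coefficient = 4
x_6 = 1.5000, f(x_6) = 4.481689, coefficient = 1

I ≈ (0.166667/3) × 50.993638 = 2.832980
Exact value: 2.832968
Error: 0.000012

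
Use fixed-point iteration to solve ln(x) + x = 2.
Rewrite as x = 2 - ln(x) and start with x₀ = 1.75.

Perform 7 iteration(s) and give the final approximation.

Equation: ln(x) + x = 2
Fixed-point form: x = 2 - ln(x)
x₀ = 1.75

x_1 = g(1.750000) = 1.440384
x_2 = g(1.440384) = 1.635090
x_3 = g(1.635090) = 1.508302
x_4 = g(1.508302) = 1.589015
x_5 = g(1.589015) = 1.536885
x_6 = g(1.536885) = 1.570242
x_7 = g(1.570242) = 1.548770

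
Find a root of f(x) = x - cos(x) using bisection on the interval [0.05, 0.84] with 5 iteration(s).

f(x) = x - cos(x)
Initial interval: [0.05, 0.84]

Iteration 1:
  c_1 = (0.050000 + 0.840000)/2 = 0.445000
  f(c_1) = f(0.445000) = -0.457611
  f(a) × f(c) ≥ 0, new interval: [0.445000, 0.840000]
Iteration 2:
  c_2 = (0.445000 + 0.840000)/2 = 0.642500
  f(c_2) = f(0.642500) = -0.158100
  f(a) × f(c) ≥ 0, new interval: [0.642500, 0.840000]
Iteration 3:
  c_3 = (0.642500 + 0.840000)/2 = 0.741250
  f(c_3) = f(0.741250) = 0.003625
  f(a) × f(c) < 0, new interval: [0.642500, 0.741250]
Iteration 4:
  c_4 = (0.642500 + 0.741250)/2 = 0.691875
  f(c_4) = f(0.691875) = -0.078176
  f(a) × f(c) ≥ 0, new interval: [0.691875, 0.741250]
Iteration 5:
  c_5 = (0.691875 + 0.741250)/2 = 0.716562
  f(c_5) = f(0.716562) = -0.037505
  f(a) × f(c) ≥ 0, new interval: [0.716562, 0.741250]

After 5 iteration(s), the approximation is c_5 = 0.716562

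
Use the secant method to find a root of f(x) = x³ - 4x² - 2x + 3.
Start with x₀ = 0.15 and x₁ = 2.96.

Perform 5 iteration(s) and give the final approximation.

f(x) = x³ - 4x² - 2x + 3
x₀ = 0.15, x₁ = 2.96

Secant formula: x_{n+1} = x_n - f(x_n)(x_n - x_{n-1})/(f(x_n) - f(x_{n-1}))

Iteration 1:
  f(0.150000) = 2.613375
  f(2.960000) = -12.032064
  x_2 = 2.960000 - (-12.032064)×(2.960000 - 0.150000)/(-12.032064 - 2.613375)
       = 0.651425
Iteration 2:
  f(2.960000) = -12.032064
  f(0.651425) = 0.276169
  x_3 = 0.651425 - 0.276169×(0.651425 - 2.960000)/(0.276169 - (-12.032064))
       = 0.703224
Iteration 3:
  f(0.651425) = 0.276169
  f(0.703224) = -0.036782
  x_4 = 0.703224 - (-0.036782)×(0.703224 - 0.651425)/(-0.036782 - 0.276169)
       = 0.697136
Iteration 4:
  f(0.703224) = -0.036782
  f(0.697136) = 0.000542
  x_5 = 0.697136 - 0.000542×(0.697136 - 0.703224)/(0.000542 - (-0.036782))
       = 0.697224
Iteration 5:
  f(0.697136) = 0.000542
  f(0.697224) = 0.000001
  x_6 = 0.697224 - 0.000001×(0.697224 - 0.697136)/(0.000001 - 0.000542)
       = 0.697224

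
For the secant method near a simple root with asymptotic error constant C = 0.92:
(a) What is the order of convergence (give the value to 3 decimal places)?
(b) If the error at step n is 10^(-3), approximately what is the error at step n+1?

(a) Secant method has superlinear convergence with order φ = (1+√5)/2 ≈ 1.618.
    This means |e_{n+1}| ≈ C|e_n|^1.618.

(b) With |e_n| = 10^(-3) and C = 0.92:
    |e_{n+1}| ≈ 0.92 × (10^(-3))^1.618 = 0.92 × 10^(-4.85)

(a) ≈ 1.618 (golden ratio); (b) |e_{n+1}| ≈ 1.287e-05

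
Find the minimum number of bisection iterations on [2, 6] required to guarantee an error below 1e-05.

We need (b-a)/2^n ≤ 1e-05
(6 - 2)/2^n ≤ 1e-05
4/2^n ≤ 1e-05
2^n ≥ 400000
n ≥ log₂(400000) = 18.61
n ≥ 19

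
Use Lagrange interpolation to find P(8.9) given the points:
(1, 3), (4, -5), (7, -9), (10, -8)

Lagrange interpolation formula:
P(x) = Σ yᵢ × Lᵢ(x)
where Lᵢ(x) = Π_{j≠i} (x - xⱼ)/(xᵢ - xⱼ)

L_0(8.9) = (8.9 - 4)/(1 - 4) × (8.9 - 7)/(1 - 7) × (8.9 - 10)/(1 - 10) = 0.063216
L_1(8.9) = (8.9 - 1)/(4 - 1) × (8.9 - 7)/(4 - 7) × (8.9 - 10)/(4 - 10) = -0.305759
L_2(8.9) = (8.9 - 1)/(7 - 1) × (8.9 - 4)/(7 - 4) × (8.9 - 10)/(7 - 10) = 0.788537
L_3(8.9) = (8.9 - 1)/(10 - 1) × (8.9 - 4)/(10 - 4) × (8.9 - 7)/(10 - 7) = 0.454006

P(8.9) = 3×L_0(8.9) + (-5)×L_1(8.9) + (-9)×L_2(8.9) + (-8)×L_3(8.9)
P(8.9) = -9.010438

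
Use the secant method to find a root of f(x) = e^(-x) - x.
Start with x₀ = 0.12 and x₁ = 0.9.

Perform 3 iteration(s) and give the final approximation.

f(x) = e^(-x) - x
x₀ = 0.12, x₁ = 0.9

Secant formula: x_{n+1} = x_n - f(x_n)(x_n - x_{n-1})/(f(x_n) - f(x_{n-1}))

Iteration 1:
  f(0.120000) = 0.766920
  f(0.900000) = -0.493430
  x_2 = 0.900000 - (-0.493430)×(0.900000 - 0.120000)/(-0.493430 - 0.766920)
       = 0.594628
Iteration 2:
  f(0.900000) = -0.493430
  f(0.594628) = -0.042860
  x_3 = 0.594628 - (-0.042860)×(0.594628 - 0.900000)/(-0.042860 - (-0.493430))
       = 0.565580
Iteration 3:
  f(0.594628) = -0.042860
  f(0.565580) = 0.002451
  x_4 = 0.565580 - 0.002451×(0.565580 - 0.594628)/(0.002451 - (-0.042860))
       = 0.567151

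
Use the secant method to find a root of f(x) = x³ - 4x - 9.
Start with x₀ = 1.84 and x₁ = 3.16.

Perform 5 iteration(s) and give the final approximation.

f(x) = x³ - 4x - 9
x₀ = 1.84, x₁ = 3.16

Secant formula: x_{n+1} = x_n - f(x_n)(x_n - x_{n-1})/(f(x_n) - f(x_{n-1}))

Iteration 1:
  f(1.840000) = -10.130496
  f(3.160000) = 9.914496
  x_2 = 3.160000 - 9.914496×(3.160000 - 1.840000)/(9.914496 - (-10.130496))
       = 2.507112
Iteration 2:
  f(3.160000) = 9.914496
  f(2.507112) = -3.269718
  x_3 = 2.507112 - (-3.269718)×(2.507112 - 3.160000)/(-3.269718 - 9.914496)
       = 2.669030
Iteration 3:
  f(2.507112) = -3.269718
  f(2.669030) = -0.662697
  x_4 = 2.669030 - (-0.662697)×(2.669030 - 2.507112)/(-0.662697 - (-3.269718))
       = 2.710189
Iteration 4:
  f(2.669030) = -0.662697
  f(2.710189) = 0.065917
  x_5 = 2.710189 - 0.065917×(2.710189 - 2.669030)/(0.065917 - (-0.662697))
       = 2.706465
Iteration 5:
  f(2.710189) = 0.065917
  f(2.706465) = -0.001127
  x_6 = 2.706465 - (-0.001127)×(2.706465 - 2.710189)/(-0.001127 - 0.065917)
       = 2.706528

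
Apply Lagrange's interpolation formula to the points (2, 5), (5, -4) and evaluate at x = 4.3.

Lagrange interpolation formula:
P(x) = Σ yᵢ × Lᵢ(x)
where Lᵢ(x) = Π_{j≠i} (x - xⱼ)/(xᵢ - xⱼ)

L_0(4.3) = (4.3 - 5)/(2 - 5) = 0.233333
L_1(4.3) = (4.3 - 2)/(5 - 2) = 0.766667

P(4.3) = 5×L_0(4.3) + (-4)×L_1(4.3)
P(4.3) = -1.900000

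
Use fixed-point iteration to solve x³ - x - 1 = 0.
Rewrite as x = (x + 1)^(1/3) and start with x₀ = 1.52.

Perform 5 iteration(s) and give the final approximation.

Equation: x³ - x - 1 = 0
Fixed-point form: x = (x + 1)^(1/3)
x₀ = 1.52

x_1 = g(1.520000) = 1.360818
x_2 = g(1.360818) = 1.331540
x_3 = g(1.331540) = 1.326013
x_4 = g(1.326013) = 1.324964
x_5 = g(1.324964) = 1.324765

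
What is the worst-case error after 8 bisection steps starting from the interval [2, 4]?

Bisection error bound: |error| ≤ (b-a)/2^n
|error| ≤ (4 - 2)/2^8 = 2/2^8
|error| ≤ 0.0078125000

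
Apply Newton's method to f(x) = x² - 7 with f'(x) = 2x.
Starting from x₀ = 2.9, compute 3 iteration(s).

f(x) = x² - 7
f'(x) = 2x
x₀ = 2.9

Newton-Raphson formula: x_{n+1} = x_n - f(x_n)/f'(x_n)

Iteration 1:
  f(2.900000) = 1.410000
  f'(2.900000) = 5.800000
  x_1 = 2.900000 - 1.410000/5.800000 = 2.656897
Iteration 2:
  f(2.656897) = 0.059099
  f'(2.656897) = 5.313793
  x_2 = 2.656897 - 0.059099/5.313793 = 2.645775
Iteration 3:
  f(2.645775) = 0.000124
  f'(2.645775) = 5.291549
  x_3 = 2.645775 - 0.000124/5.291549 = 2.645751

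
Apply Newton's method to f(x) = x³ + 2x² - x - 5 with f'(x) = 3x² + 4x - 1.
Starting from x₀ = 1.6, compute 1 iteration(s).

f(x) = x³ + 2x² - x - 5
f'(x) = 3x² + 4x - 1
x₀ = 1.6

Newton-Raphson formula: x_{n+1} = x_n - f(x_n)/f'(x_n)

Iteration 1:
  f(1.600000) = 2.616000
  f'(1.600000) = 13.080000
  x_1 = 1.600000 - 2.616000/13.080000 = 1.400000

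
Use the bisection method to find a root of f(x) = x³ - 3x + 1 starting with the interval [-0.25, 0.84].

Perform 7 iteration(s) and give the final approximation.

f(x) = x³ - 3x + 1
Initial interval: [-0.25, 0.84]

Iteration 1:
  c_1 = (-0.250000 + 0.840000)/2 = 0.295000
  f(c_1) = f(0.295000) = 0.140672
  f(a) × f(c) ≥ 0, new interval: [0.295000, 0.840000]
Iteration 2:
  c_2 = (0.295000 + 0.840000)/2 = 0.567500
  f(c_2) = f(0.567500) = -0.519733
  f(a) × f(c) < 0, new interval: [0.295000, 0.567500]
Iteration 3:
  c_3 = (0.295000 + 0.567500)/2 = 0.431250
  f(c_3) = f(0.431250) = -0.213548
  f(a) × f(c) < 0, new interval: [0.295000, 0.431250]
Iteration 4:
  c_4 = (0.295000 + 0.431250)/2 = 0.363125
  f(c_4) = f(0.363125) = -0.041493
  f(a) × f(c) < 0, new interval: [0.295000, 0.363125]
Iteration 5:
  c_5 = (0.295000 + 0.363125)/2 = 0.329063
  f(c_5) = f(0.329063) = 0.048444
  f(a) × f(c) ≥ 0, new interval: [0.329063, 0.363125]
Iteration 6:
  c_6 = (0.329063 + 0.363125)/2 = 0.346094
  f(c_6) = f(0.346094) = 0.003174
  f(a) × f(c) ≥ 0, new interval: [0.346094, 0.363125]
Iteration 7:
  c_7 = (0.346094 + 0.363125)/2 = 0.354609
  f(c_7) = f(0.354609) = -0.019237
  f(a) × f(c) < 0, new interval: [0.346094, 0.354609]

After 7 iteration(s), the approximation is c_7 = 0.354609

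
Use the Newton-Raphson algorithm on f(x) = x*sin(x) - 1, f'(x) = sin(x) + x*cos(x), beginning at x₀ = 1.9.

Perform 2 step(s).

f(x) = x*sin(x) - 1
f'(x) = sin(x) + x*cos(x)
x₀ = 1.9

Newton-Raphson formula: x_{n+1} = x_n - f(x_n)/f'(x_n)

Iteration 1:
  f(1.900000) = 0.797970
  f'(1.900000) = 0.332050
  x_1 = 1.900000 - 0.797970/0.332050 = -0.503163
Iteration 2:
  f(-0.503163) = -0.757375
  f'(-0.503163) = -0.923001
  x_2 = -0.503163 - (-0.757375)/(-0.923001) = -1.323720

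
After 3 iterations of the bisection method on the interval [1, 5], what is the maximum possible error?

Bisection error bound: |error| ≤ (b-a)/2^n
|error| ≤ (5 - 1)/2^3 = 4/2^3
|error| ≤ 0.5000000000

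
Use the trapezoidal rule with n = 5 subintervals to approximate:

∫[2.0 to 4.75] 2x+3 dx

f(x) = 2x+3
a = 2.0, b = 4.75, n = 5
h = (b - a)/n = 0.550000

Trapezoidal rule: (h/2)[f(x₀) + 2f(x₁) + 2f(x₂) + ... + f(xₙ)]

x_0 = 2.0000, f(x_0) = 7.000000, coefficient = 1
x_1 = 2.5500, f(x_1) = 8.100000, coefficient = 2
x_2 = 3.1000, f(x_2) = 9.200000, coefficient = 2
x_3 = 3.6500, f(x_3) = 10.300000, coefficient = 2
x_4 = 4.2000, f(x_4) = 11.400000, coefficient = 2
x_5 = 4.7500, f(x_5) = 12.500000, coefficient = 1

I ≈ (0.550000/2) × 97.500000 = 26.812500
Exact value: 26.812500
Error: 0.000000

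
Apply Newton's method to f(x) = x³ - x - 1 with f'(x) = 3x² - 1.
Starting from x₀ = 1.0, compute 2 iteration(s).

f(x) = x³ - x - 1
f'(x) = 3x² - 1
x₀ = 1.0

Newton-Raphson formula: x_{n+1} = x_n - f(x_n)/f'(x_n)

Iteration 1:
  f(1.000000) = -1.000000
  f'(1.000000) = 2.000000
  x_1 = 1.000000 - (-1.000000)/2.000000 = 1.500000
Iteration 2:
  f(1.500000) = 0.875000
  f'(1.500000) = 5.750000
  x_2 = 1.500000 - 0.875000/5.750000 = 1.347826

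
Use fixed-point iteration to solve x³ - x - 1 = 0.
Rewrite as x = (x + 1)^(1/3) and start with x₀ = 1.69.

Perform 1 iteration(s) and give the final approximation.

Equation: x³ - x - 1 = 0
Fixed-point form: x = (x + 1)^(1/3)
x₀ = 1.69

x_1 = g(1.690000) = 1.390755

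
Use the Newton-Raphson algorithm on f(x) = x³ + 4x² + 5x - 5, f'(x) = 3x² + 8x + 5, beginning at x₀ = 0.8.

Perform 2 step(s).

f(x) = x³ + 4x² + 5x - 5
f'(x) = 3x² + 8x + 5
x₀ = 0.8

Newton-Raphson formula: x_{n+1} = x_n - f(x_n)/f'(x_n)

Iteration 1:
  f(0.800000) = 2.072000
  f'(0.800000) = 13.320000
  x_1 = 0.800000 - 2.072000/13.320000 = 0.644444
Iteration 2:
  f(0.644444) = 0.151100
  f'(0.644444) = 11.401481
  x_2 = 0.644444 - 0.151100/11.401481 = 0.631192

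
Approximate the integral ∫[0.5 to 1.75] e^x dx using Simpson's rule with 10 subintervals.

f(x) = e^x
a = 0.5, b = 1.75, n = 10
h = (b - a)/n = 0.125000

Simpson's rule: (h/3)[f(x₀) + 4f(x₁) + 2f(x₂) + ... + f(xₙ)]

x_0 = 0.5000, f(x_0) = 1.648721, coefficient = 1
x_1 = 0.6250, f(x_1) = 1.868246, coefficient = 4
x_2 = 0.7500, f(x_2) = 2.117000, coefficient = 2
x_3 = 0.8750, f(x_3) = 2.398875, coefficient = 4
x_4 = 1.0000, f(x_4) = 2.718282, coefficient = 2
x_5 = 1.1250, f(x_5) = 3.080217, coefficient = 4
x_6 = 1.2500, f(x_6) = 3.490343, coefficient = 2
x_7 = 1.3750, f(x_7) = 3.955077, coefficient = 4
x_8 = 1.5000, f(x_8) = 4.481689, coefficient = 2
x_9 = 1.6250, f(x_9) = 5.078419, coefficient = 4
x_10 = 1.7500, f(x_10) = 5.754603, coefficient = 1

I ≈ (0.125000/3) × 98.541287 = 4.105887
Exact value: 4.105881
Error: 0.000006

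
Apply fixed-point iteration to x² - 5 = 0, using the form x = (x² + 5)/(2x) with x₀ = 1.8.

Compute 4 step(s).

Equation: x² - 5 = 0
Fixed-point form: x = (x² + 5)/(2x)
x₀ = 1.8

x_1 = g(1.800000) = 2.288889
x_2 = g(2.288889) = 2.236677
x_3 = g(2.236677) = 2.236068
x_4 = g(2.236068) = 2.236068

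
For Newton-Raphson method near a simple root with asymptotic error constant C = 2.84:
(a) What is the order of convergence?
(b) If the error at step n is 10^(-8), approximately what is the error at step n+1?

(a) Newton-Raphson has quadratic (order 2) convergence near simple roots.
    This means |e_{n+1}| ≈ C|e_n|².

(b) With |e_n| = 10^(-8) and C = 2.84:
    |e_{n+1}| ≈ 2.84 × (10^(-8))² = 2.84 × 10^(-16)

(a) 2 (quadratic); (b) |e_{n+1}| ≈ 2.840e-16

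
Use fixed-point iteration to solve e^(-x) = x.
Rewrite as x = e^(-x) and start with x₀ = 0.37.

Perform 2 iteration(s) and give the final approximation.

Equation: e^(-x) = x
Fixed-point form: x = e^(-x)
x₀ = 0.37

x_1 = g(0.370000) = 0.690734
x_2 = g(0.690734) = 0.501208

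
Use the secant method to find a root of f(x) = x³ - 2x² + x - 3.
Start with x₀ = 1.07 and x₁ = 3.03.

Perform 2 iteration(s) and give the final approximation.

f(x) = x³ - 2x² + x - 3
x₀ = 1.07, x₁ = 3.03

Secant formula: x_{n+1} = x_n - f(x_n)(x_n - x_{n-1})/(f(x_n) - f(x_{n-1}))

Iteration 1:
  f(1.070000) = -2.994757
  f(3.030000) = 9.486327
  x_2 = 3.030000 - 9.486327×(3.030000 - 1.070000)/(9.486327 - (-2.994757))
       = 1.540290
Iteration 2:
  f(3.030000) = 9.486327
  f(1.540290) = -2.550370
  x_3 = 1.540290 - (-2.550370)×(1.540290 - 3.030000)/(-2.550370 - 9.486327)
       = 1.855934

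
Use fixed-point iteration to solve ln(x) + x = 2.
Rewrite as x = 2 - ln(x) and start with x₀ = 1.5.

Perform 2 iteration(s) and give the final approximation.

Equation: ln(x) + x = 2
Fixed-point form: x = 2 - ln(x)
x₀ = 1.5

x_1 = g(1.500000) = 1.594535
x_2 = g(1.594535) = 1.533418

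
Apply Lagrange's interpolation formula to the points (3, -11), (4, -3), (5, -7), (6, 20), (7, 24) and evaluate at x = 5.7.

Lagrange interpolation formula:
P(x) = Σ yᵢ × Lᵢ(x)
where Lᵢ(x) = Π_{j≠i} (x - xⱼ)/(xᵢ - xⱼ)

L_0(5.7) = (5.7 - 4)/(3 - 4) × (5.7 - 5)/(3 - 5) × (5.7 - 6)/(3 - 6) × (5.7 - 7)/(3 - 7) = 0.019337
L_1(5.7) = (5.7 - 3)/(4 - 3) × (5.7 - 5)/(4 - 5) × (5.7 - 6)/(4 - 6) × (5.7 - 7)/(4 - 7) = -0.122850
L_2(5.7) = (5.7 - 3)/(5 - 3) × (5.7 - 4)/(5 - 4) × (5.7 - 6)/(5 - 6) × (5.7 - 7)/(5 - 7) = 0.447525
L_3(5.7) = (5.7 - 3)/(6 - 3) × (5.7 - 4)/(6 - 4) × (5.7 - 5)/(6 - 5) × (5.7 - 7)/(6 - 7) = 0.696150
L_4(5.7) = (5.7 - 3)/(7 - 3) × (5.7 - 4)/(7 - 4) × (5.7 - 5)/(7 - 5) × (5.7 - 6)/(7 - 6) = -0.040162

P(5.7) = (-11)×L_0(5.7) + (-3)×L_1(5.7) + (-7)×L_2(5.7) + 20×L_3(5.7) + 24×L_4(5.7)
P(5.7) = 9.982263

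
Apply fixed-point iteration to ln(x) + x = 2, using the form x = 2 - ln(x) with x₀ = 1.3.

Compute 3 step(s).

Equation: ln(x) + x = 2
Fixed-point form: x = 2 - ln(x)
x₀ = 1.3

x_1 = g(1.300000) = 1.737636
x_2 = g(1.737636) = 1.447475
x_3 = g(1.447475) = 1.630180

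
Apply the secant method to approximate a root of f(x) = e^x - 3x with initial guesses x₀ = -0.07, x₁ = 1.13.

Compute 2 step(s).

f(x) = e^x - 3x
x₀ = -0.07, x₁ = 1.13

Secant formula: x_{n+1} = x_n - f(x_n)(x_n - x_{n-1})/(f(x_n) - f(x_{n-1}))

Iteration 1:
  f(-0.070000) = 1.142394
  f(1.130000) = -0.294343
  x_2 = 1.130000 - (-0.294343)×(1.130000 - (-0.070000))/(-0.294343 - 1.142394)
       = 0.884157
Iteration 2:
  f(1.130000) = -0.294343
  f(0.884157) = -0.231528
  x_3 = 0.884157 - (-0.231528)×(0.884157 - 1.130000)/(-0.231528 - (-0.294343))
       = -0.021986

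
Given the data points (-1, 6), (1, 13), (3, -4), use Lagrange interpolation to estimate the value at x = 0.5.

Lagrange interpolation formula:
P(x) = Σ yᵢ × Lᵢ(x)
where Lᵢ(x) = Π_{j≠i} (x - xⱼ)/(xᵢ - xⱼ)

L_0(0.5) = (0.5 - 1)/(-1 - 1) × (0.5 - 3)/(-1 - 3) = 0.156250
L_1(0.5) = (0.5 - (-1))/(1 - (-1)) × (0.5 - 3)/(1 - 3) = 0.937500
L_2(0.5) = (0.5 - (-1))/(3 - (-1)) × (0.5 - 1)/(3 - 1) = -0.093750

P(0.5) = 6×L_0(0.5) + 13×L_1(0.5) + (-4)×L_2(0.5)
P(0.5) = 13.500000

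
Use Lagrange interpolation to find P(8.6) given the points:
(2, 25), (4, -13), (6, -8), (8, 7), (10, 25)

Lagrange interpolation formula:
P(x) = Σ yᵢ × Lᵢ(x)
where Lᵢ(x) = Π_{j≠i} (x - xⱼ)/(xᵢ - xⱼ)

L_0(8.6) = (8.6 - 4)/(2 - 4) × (8.6 - 6)/(2 - 6) × (8.6 - 8)/(2 - 8) × (8.6 - 10)/(2 - 10) = -0.026162
L_1(8.6) = (8.6 - 2)/(4 - 2) × (8.6 - 6)/(4 - 6) × (8.6 - 8)/(4 - 8) × (8.6 - 10)/(4 - 10) = 0.150150
L_2(8.6) = (8.6 - 2)/(6 - 2) × (8.6 - 4)/(6 - 4) × (8.6 - 8)/(6 - 8) × (8.6 - 10)/(6 - 10) = -0.398475
L_3(8.6) = (8.6 - 2)/(8 - 2) × (8.6 - 4)/(8 - 4) × (8.6 - 6)/(8 - 6) × (8.6 - 10)/(8 - 10) = 1.151150
L_4(8.6) = (8.6 - 2)/(10 - 2) × (8.6 - 4)/(10 - 4) × (8.6 - 6)/(10 - 6) × (8.6 - 8)/(10 - 8) = 0.123337

P(8.6) = 25×L_0(8.6) + (-13)×L_1(8.6) + (-8)×L_2(8.6) + 7×L_3(8.6) + 25×L_4(8.6)
P(8.6) = 11.723275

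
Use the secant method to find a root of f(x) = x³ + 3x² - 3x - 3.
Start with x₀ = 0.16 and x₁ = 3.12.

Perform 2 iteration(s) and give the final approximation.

f(x) = x³ + 3x² - 3x - 3
x₀ = 0.16, x₁ = 3.12

Secant formula: x_{n+1} = x_n - f(x_n)(x_n - x_{n-1})/(f(x_n) - f(x_{n-1}))

Iteration 1:
  f(0.160000) = -3.399104
  f(3.120000) = 47.214528
  x_2 = 3.120000 - 47.214528×(3.120000 - 0.160000)/(47.214528 - (-3.399104))
       = 0.358787
Iteration 2:
  f(3.120000) = 47.214528
  f(0.358787) = -3.643991
  x_3 = 0.358787 - (-3.643991)×(0.358787 - 3.120000)/(-3.643991 - 47.214528)
       = 0.556627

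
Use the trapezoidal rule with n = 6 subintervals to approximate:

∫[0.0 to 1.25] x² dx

f(x) = x²
a = 0.0, b = 1.25, n = 6
h = (b - a)/n = 0.208333

Trapezoidal rule: (h/2)[f(x₀) + 2f(x₁) + 2f(x₂) + ... + f(xₙ)]

x_0 = 0.0000, f(x_0) = 0.000000, coefficient = 1
x_1 = 0.2083, f(x_1) = 0.043403, coefficient = 2
x_2 = 0.4167, f(x_2) = 0.173611, coefficient = 2
x_3 = 0.6250, f(x_3) = 0.390625, coefficient = 2
x_4 = 0.8333, f(x_4) = 0.694444, coefficient = 2
x_5 = 1.0417, f(x_5) = 1.085069, coefficient = 2
x_6 = 1.2500, f(x_6) = 1.562500, coefficient = 1

I ≈ (0.208333/2) × 6.336806 = 0.660084
Exact value: 0.651042
Error: 0.009042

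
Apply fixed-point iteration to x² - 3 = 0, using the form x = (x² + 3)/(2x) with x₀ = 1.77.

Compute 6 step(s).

Equation: x² - 3 = 0
Fixed-point form: x = (x² + 3)/(2x)
x₀ = 1.77

x_1 = g(1.770000) = 1.732458
x_2 = g(1.732458) = 1.732051
x_3 = g(1.732051) = 1.732051
x_4 = g(1.732051) = 1.732051
x_5 = g(1.732051) = 1.732051
x_6 = g(1.732051) = 1.732051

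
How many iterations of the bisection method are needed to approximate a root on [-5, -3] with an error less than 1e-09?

We need (b-a)/2^n ≤ 1e-09
(-3 - (-5))/2^n ≤ 1e-09
2/2^n ≤ 1e-09
2^n ≥ 2000000000
n ≥ log₂(2000000000) = 30.90
n ≥ 31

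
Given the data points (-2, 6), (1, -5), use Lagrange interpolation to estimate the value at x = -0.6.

Lagrange interpolation formula:
P(x) = Σ yᵢ × Lᵢ(x)
where Lᵢ(x) = Π_{j≠i} (x - xⱼ)/(xᵢ - xⱼ)

L_0(-0.6) = (-0.6 - 1)/(-2 - 1) = 0.533333
L_1(-0.6) = (-0.6 - (-2))/(1 - (-2)) = 0.466667

P(-0.6) = 6×L_0(-0.6) + (-5)×L_1(-0.6)
P(-0.6) = 0.866667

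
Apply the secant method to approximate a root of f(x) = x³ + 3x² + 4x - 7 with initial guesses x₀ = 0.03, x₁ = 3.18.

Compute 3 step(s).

f(x) = x³ + 3x² + 4x - 7
x₀ = 0.03, x₁ = 3.18

Secant formula: x_{n+1} = x_n - f(x_n)(x_n - x_{n-1})/(f(x_n) - f(x_{n-1}))

Iteration 1:
  f(0.030000) = -6.877273
  f(3.180000) = 68.214632
  x_2 = 3.180000 - 68.214632×(3.180000 - 0.030000)/(68.214632 - (-6.877273))
       = 0.318492
Iteration 2:
  f(3.180000) = 68.214632
  f(0.318492) = -5.389414
  x_3 = 0.318492 - (-5.389414)×(0.318492 - 3.180000)/(-5.389414 - 68.214632)
       = 0.528016
Iteration 3:
  f(0.318492) = -5.389414
  f(0.528016) = -3.904318
  x_4 = 0.528016 - (-3.904318)×(0.528016 - 0.318492)/(-3.904318 - (-5.389414))
       = 1.078857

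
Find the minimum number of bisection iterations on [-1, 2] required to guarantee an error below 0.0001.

We need (b-a)/2^n ≤ 0.0001
(2 - (-1))/2^n ≤ 0.0001
3/2^n ≤ 0.0001
2^n ≥ 30000
n ≥ log₂(30000) = 14.87
n ≥ 15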